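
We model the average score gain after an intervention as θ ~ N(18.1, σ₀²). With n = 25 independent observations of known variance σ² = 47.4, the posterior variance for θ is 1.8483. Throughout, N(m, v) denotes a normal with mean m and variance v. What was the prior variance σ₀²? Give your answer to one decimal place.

Posterior precision equals prior precision plus data precision: 1/σ_n² = 1/σ₀² + n/σ².
So 1/σ₀² = 1/1.8483 − 25/47.4 = 0.541038 − 0.527426 = 0.013612.
Hence σ₀² = 1/0.013612 ≈ 73.5.

σ₀² = 73.5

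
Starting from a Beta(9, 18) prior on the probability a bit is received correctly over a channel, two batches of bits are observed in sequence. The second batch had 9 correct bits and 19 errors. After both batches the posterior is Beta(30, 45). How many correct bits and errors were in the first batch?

12 correct bits and 8 errors

Because Beta–binomial updating is additive in the counts, the combined data contributed (α_post−α_prior, β_post−β_prior) successes and failures.
Total across both batches: 30−9=21 correct bits, 45−18=27 errors.
Subtract the second batch: 21−9=12 correct bits and 27−19=8 errors.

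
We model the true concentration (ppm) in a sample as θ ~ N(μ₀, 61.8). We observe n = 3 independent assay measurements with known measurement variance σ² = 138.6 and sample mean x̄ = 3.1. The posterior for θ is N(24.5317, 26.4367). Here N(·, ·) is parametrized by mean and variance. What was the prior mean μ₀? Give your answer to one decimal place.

The posterior mean is a precision-weighted average: μ_n = (τ₀μ₀ + τ_data·x̄)/(τ₀+τ_data), with τ₀=1/σ₀² and τ_data=n/σ².
Here τ₀ = 1/61.8 = 0.016181 and τ_data = 3/138.6 = 0.021645, so τ_n = 0.037826.
Rearranging for μ₀: μ₀ = (μ_n·τ_n − τ_data·x̄)/τ₀ = (24.5317·0.037826 − 0.021645·3.1) / 0.016181 = 0.860837/0.016181 ≈ 53.2.

μ₀ = 53.2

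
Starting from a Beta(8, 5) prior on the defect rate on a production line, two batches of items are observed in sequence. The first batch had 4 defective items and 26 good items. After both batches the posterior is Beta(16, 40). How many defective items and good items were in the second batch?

4 defective items and 9 good items

Sequential conjugate updates are equivalent to a single update on the pooled data, so total successes = posterior α − prior α and total failures = posterior β − prior β.
Total across both batches: 16−8=8 defective items, 40−5=35 good items.
Subtract the first batch: 8−4=4 defective items and 35−26=9 good items.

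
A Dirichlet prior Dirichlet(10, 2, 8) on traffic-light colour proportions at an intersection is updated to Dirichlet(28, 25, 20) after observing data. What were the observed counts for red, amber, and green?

For a Dirichlet(α) prior with multinomial counts c, the posterior is Dirichlet(α + c) componentwise.
Counts are posterior − prior componentwise: 28−10=18, 25−2=23, 20−8=12.

counts (18, 23, 12)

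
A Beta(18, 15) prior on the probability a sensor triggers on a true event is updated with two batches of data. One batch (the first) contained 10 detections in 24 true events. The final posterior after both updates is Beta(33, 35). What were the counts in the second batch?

Sequential conjugate updates are equivalent to a single update on the pooled data, so total successes = posterior α − prior α and total failures = posterior β − prior β.
Total across both batches: 33−18=15 detections, 35−15=20 misses.
Subtract the first batch: 15−10=5 detections and 20−14=6 misses.

5 detections and 6 misses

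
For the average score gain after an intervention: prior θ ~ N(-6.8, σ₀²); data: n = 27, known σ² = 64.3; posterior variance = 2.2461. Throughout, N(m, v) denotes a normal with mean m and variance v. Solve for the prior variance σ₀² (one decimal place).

For the Normal–Normal model with known σ², precisions add: τ_n = τ₀ + n/σ².
So 1/σ₀² = 1/2.2461 − 27/64.3 = 0.445216 − 0.419907 = 0.025309.
Hence σ₀² = 1/0.025309 ≈ 39.5.

σ₀² = 39.5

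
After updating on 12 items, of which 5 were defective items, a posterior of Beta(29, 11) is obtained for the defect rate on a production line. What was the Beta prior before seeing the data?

Under Beta–binomial conjugacy the posterior parameters are (a+s, b+f).
So a = 29 − 5 = 24 and b = 11 − 7 = 4.

Beta(24, 4)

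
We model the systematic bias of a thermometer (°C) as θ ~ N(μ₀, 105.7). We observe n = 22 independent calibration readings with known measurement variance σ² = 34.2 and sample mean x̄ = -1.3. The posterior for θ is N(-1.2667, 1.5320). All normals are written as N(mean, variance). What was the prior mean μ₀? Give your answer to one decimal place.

μ₀ = 1.0

The posterior mean is a precision-weighted average: μ_n = (τ₀μ₀ + τ_data·x̄)/(τ₀+τ_data), with τ₀=1/σ₀² and τ_data=n/σ².
Here τ₀ = 1/105.7 = 0.009461 and τ_data = 22/34.2 = 0.643275, so τ_n = 0.652736.
Rearranging for μ₀: μ₀ = (μ_n·τ_n − τ_data·x̄)/τ₀ = (-1.2667·0.652736 − 0.643275·-1.3) / 0.009461 = 0.009437/0.009461 ≈ 1.0.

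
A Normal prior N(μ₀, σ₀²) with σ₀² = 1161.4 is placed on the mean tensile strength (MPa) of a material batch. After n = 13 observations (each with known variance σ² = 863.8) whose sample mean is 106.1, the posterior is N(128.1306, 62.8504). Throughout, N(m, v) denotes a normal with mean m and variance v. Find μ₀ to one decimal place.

μ₀ = 513.2

The posterior mean is a precision-weighted average: μ_n = (τ₀μ₀ + τ_data·x̄)/(τ₀+τ_data), with τ₀=1/σ₀² and τ_data=n/σ².
Here τ₀ = 1/1161.4 = 0.000861 and τ_data = 13/863.8 = 0.015050, so τ_n = 0.015911.
Rearranging for μ₀: μ₀ = (μ_n·τ_n − τ_data·x̄)/τ₀ = (128.1306·0.015911 − 0.015050·106.1) / 0.000861 = 0.441881/0.000861 ≈ 513.2.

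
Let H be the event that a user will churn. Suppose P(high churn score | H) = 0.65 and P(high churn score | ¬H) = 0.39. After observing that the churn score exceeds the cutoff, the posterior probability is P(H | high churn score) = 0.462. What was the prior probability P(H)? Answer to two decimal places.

P(H) = 0.34

Bayes' rule in odds form gives O(H|E) = O(H)·[P(E|H)/P(E|¬H)], hence O(H) = O(H|E)/LR.
Posterior odds = 0.462/(1−0.462) = 0.8587. LR = 0.65/0.39 = 1.6667.
Prior odds = 0.8587/1.6667 = 0.5152, so P(H) = 0.5152/(1+0.5152) ≈ 0.34.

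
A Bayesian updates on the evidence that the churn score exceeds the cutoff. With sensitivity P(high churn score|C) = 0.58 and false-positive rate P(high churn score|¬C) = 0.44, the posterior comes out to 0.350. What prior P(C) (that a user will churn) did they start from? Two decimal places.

P(C) = 0.29

Bayes' rule in odds form gives O(C|E) = O(C)·[P(E|C)/P(E|¬C)], hence O(C) = O(C|E)/LR.
Posterior odds = 0.350/(1−0.350) = 0.5385. LR = 0.58/0.44 = 1.3182.
Prior odds = 0.5385/1.3182 = 0.4085, so P(C) = 0.4085/(1+0.4085) ≈ 0.29.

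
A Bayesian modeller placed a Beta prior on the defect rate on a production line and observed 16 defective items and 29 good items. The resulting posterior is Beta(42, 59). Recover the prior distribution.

Beta is conjugate to the binomial likelihood: posterior = Beta(α+s, β+f).
Subtract the data counts: 42−16=26, 59−29=30.

Beta(26, 30)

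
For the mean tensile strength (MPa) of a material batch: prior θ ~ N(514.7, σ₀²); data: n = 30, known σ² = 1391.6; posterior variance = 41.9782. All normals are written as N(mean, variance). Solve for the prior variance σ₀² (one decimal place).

For the Normal–Normal model with known σ², precisions add: τ_n = τ₀ + n/σ².
So 1/σ₀² = 1/41.9782 − 30/1391.6 = 0.023822 − 0.021558 = 0.002264.
Hence σ₀² = 1/0.002264 ≈ 441.7.

σ₀² = 441.7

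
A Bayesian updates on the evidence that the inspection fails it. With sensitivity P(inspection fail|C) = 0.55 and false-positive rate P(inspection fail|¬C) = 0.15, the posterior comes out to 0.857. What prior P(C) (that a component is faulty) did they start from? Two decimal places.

Bayes' rule in odds form gives O(C|E) = O(C)·[P(E|C)/P(E|¬C)], hence O(C) = O(C|E)/LR.
Posterior odds = 0.857/(1−0.857) = 5.9930. LR = 0.55/0.15 = 3.6667.
Prior odds = 5.9930/3.6667 = 1.6344, so P(C) = 1.6344/(1+1.6344) ≈ 0.62.

P(C) = 0.62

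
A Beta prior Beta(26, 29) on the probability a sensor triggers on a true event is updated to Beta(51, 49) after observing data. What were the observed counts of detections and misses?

A Beta(α, β) prior with s successes and f failures in binomial data gives a Beta(α+s, β+f) posterior.
So s = 51 − 26 = 25 and f = 49 − 29 = 20.

25 detections and 20 misses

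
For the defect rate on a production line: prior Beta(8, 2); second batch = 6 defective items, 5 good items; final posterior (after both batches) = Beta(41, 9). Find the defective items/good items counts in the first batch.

Sequential conjugate updates are equivalent to a single update on the pooled data, so total successes = posterior α − prior α and total failures = posterior β − prior β.
Total across both batches: 41−8=33 defective items, 9−2=7 good items.
Subtract the second batch: 33−6=27 defective items and 7−5=2 good items.

27 defective items and 2 good items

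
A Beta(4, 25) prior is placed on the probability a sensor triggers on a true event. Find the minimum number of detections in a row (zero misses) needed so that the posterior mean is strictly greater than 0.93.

k = 329

After k detections and 0 misses the posterior is Beta(4+k, 25), with mean (4+k)/(4+25+k).
Set (4+k)/(29+k) > 0.93 and solve: k > (0.93·29 − 4)/(1 − 0.93) = 328.143.
The smallest integer exceeding 328.143 is 329.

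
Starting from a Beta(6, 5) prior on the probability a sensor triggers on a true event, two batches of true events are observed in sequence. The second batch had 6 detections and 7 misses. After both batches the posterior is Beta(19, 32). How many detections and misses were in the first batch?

7 detections and 20 misses

Sequential conjugate updates are equivalent to a single update on the pooled data, so total successes = posterior α − prior α and total failures = posterior β − prior β.
Total across both batches: 19−6=13 detections, 32−5=27 misses.
Subtract the second batch: 13−6=7 detections and 27−7=20 misses.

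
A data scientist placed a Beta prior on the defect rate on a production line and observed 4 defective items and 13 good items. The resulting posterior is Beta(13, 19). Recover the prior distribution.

Beta(9, 6)

A Beta(a, b) prior with s successes and f failures in binomial data gives a Beta(a+s, b+f) posterior.
Subtract the data counts: 13−4=9, 19−13=6.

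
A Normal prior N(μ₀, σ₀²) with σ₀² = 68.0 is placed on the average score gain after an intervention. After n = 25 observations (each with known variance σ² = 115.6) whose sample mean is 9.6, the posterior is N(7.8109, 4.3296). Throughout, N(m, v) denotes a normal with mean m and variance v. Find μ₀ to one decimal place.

μ₀ = -18.5

The posterior mean is a precision-weighted average: μ_n = (τ₀μ₀ + τ_data·x̄)/(τ₀+τ_data), with τ₀=1/σ₀² and τ_data=n/σ².
Here τ₀ = 1/68.0 = 0.014706 and τ_data = 25/115.6 = 0.216263, so τ_n = 0.230969.
Rearranging for μ₀: μ₀ = (μ_n·τ_n − τ_data·x̄)/τ₀ = (7.8109·0.230969 − 0.216263·9.6) / 0.014706 = -0.272049/0.014706 ≈ -18.5.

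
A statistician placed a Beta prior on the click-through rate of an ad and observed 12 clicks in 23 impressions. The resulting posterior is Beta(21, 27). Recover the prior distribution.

Beta(9, 16)

Under Beta–binomial conjugacy the posterior parameters are (α+s, β+f).
So α = 21 − 12 = 9 and β = 27 − 11 = 16.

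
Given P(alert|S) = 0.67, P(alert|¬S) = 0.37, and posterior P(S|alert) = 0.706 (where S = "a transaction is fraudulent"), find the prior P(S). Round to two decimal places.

P(S) = 0.57

Bayes' rule in odds form gives O(S|E) = O(S)·[P(E|S)/P(E|¬S)], hence O(S) = O(S|E)/LR.
Posterior odds = 0.706/(1−0.706) = 2.4014. LR = 0.67/0.37 = 1.8108.
Prior odds = 2.4014/1.8108 = 1.3262, so P(S) = 1.3262/(1+1.3262) ≈ 0.57.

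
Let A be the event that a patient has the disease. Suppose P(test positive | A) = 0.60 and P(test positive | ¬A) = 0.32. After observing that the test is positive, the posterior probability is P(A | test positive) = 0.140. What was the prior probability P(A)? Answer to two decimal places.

P(A) = 0.08

Bayes' rule in odds form gives O(A|E) = O(A)·[P(E|A)/P(E|¬A)], hence O(A) = O(A|E)/LR.
Posterior odds = 0.140/(1−0.140) = 0.1628. LR = 0.60/0.32 = 1.8750.
Prior odds = 0.1628/1.8750 = 0.0868, so P(A) = 0.0868/(1+0.0868) ≈ 0.08.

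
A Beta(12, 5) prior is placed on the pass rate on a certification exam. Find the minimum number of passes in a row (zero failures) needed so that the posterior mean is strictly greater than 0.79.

k = 7

After k passes and 0 failures the posterior is Beta(12+k, 5), with mean (12+k)/(12+5+k).
Set (12+k)/(17+k) > 0.79 and solve: k > (0.79·17 − 12)/(1 − 0.79) = 6.810.
The smallest integer exceeding 6.810 is 7.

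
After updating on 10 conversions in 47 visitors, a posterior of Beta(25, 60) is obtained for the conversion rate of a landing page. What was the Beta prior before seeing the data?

Beta(15, 23)

Under Beta–binomial conjugacy the posterior parameters are (α+s, β+f).
So α = 25 − 10 = 15 and β = 60 − 37 = 23.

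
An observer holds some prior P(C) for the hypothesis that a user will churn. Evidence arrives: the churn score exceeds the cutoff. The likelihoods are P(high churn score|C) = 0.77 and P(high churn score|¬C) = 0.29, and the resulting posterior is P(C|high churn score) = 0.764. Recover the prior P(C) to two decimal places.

Bayes' rule in odds form gives O(C|E) = O(C)·[P(E|C)/P(E|¬C)], hence O(C) = O(C|E)/LR.
Posterior odds = 0.764/(1−0.764) = 3.2373. LR = 0.77/0.29 = 2.6552.
Prior odds = 3.2373/2.6552 = 1.2192, so P(C) = 1.2192/(1+1.2192) ≈ 0.55.

P(C) = 0.55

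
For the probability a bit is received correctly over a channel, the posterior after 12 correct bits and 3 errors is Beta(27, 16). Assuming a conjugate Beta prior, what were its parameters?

Beta(15, 13)

A Beta(α, β) prior with s successes and f failures in binomial data gives a Beta(α+s, β+f) posterior.
Subtract the data counts: 27−12=15, 16−3=13.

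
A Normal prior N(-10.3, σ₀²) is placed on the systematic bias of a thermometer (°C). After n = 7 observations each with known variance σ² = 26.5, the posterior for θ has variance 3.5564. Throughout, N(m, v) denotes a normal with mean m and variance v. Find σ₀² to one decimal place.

σ₀² = 58.7

For the Normal–Normal model with known σ², precisions add: τ_n = τ₀ + n/σ².
So 1/σ₀² = 1/3.5564 − 7/26.5 = 0.281183 − 0.264151 = 0.017032.
Hence σ₀² = 1/0.017032 ≈ 58.7.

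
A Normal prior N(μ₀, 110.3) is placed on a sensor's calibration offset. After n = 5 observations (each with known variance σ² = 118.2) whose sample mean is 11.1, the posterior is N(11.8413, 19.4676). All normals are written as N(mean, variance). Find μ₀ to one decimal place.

μ₀ = 15.3

With known observation variance, the Normal–Normal posterior has precision τ_n = τ₀ + n/σ² and mean μ_n = (τ₀μ₀ + (n/σ²)x̄)/τ_n.
Here τ₀ = 1/110.3 = 0.009066 and τ_data = 5/118.2 = 0.042301, so τ_n = 0.051367.
Rearranging for μ₀: μ₀ = (μ_n·τ_n − τ_data·x̄)/τ₀ = (11.8413·0.051367 − 0.042301·11.1) / 0.009066 = 0.138711/0.009066 ≈ 15.3.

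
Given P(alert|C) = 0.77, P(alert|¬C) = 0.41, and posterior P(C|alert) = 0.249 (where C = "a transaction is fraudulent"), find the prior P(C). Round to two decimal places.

In odds form, posterior odds = prior odds × likelihood ratio, so prior odds = posterior odds ÷ LR.
Posterior odds = 0.249/(1−0.249) = 0.3316. LR = 0.77/0.41 = 1.8780.
Prior odds = 0.3316/1.8780 = 0.1766, so P(C) = 0.1766/(1+0.1766) ≈ 0.15.

P(C) = 0.15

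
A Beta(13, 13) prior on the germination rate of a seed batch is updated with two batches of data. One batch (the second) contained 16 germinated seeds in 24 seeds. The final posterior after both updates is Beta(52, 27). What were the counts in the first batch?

23 germinated seeds and 6 non-germinating seeds

Sequential conjugate updates are equivalent to a single update on the pooled data, so total successes = posterior α − prior α and total failures = posterior β − prior β.
Total across both batches: 52−13=39 germinated seeds, 27−13=14 non-germinating seeds.
Subtract the second batch: 39−16=23 germinated seeds and 14−8=6 non-germinating seeds.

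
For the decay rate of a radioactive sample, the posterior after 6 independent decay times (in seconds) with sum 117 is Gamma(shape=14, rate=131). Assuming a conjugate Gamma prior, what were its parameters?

Gamma–exponential conjugacy: posterior shape = α + n, posterior rate = β + Σtᵢ.
So α = 14 − 6 = 8 and β = 131 − 117 = 14.

Gamma(shape=8, rate=14)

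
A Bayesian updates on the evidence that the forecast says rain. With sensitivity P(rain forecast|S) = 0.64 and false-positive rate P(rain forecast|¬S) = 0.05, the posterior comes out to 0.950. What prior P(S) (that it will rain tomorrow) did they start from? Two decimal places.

Bayes' rule in odds form gives O(S|E) = O(S)·[P(E|S)/P(E|¬S)], hence O(S) = O(S|E)/LR.
Posterior odds = 0.950/(1−0.950) = 19.0000. LR = 0.64/0.05 = 12.8000.
Prior odds = 19.0000/12.8000 = 1.4844, so P(S) = 1.4844/(1+1.4844) ≈ 0.60.

P(S) = 0.60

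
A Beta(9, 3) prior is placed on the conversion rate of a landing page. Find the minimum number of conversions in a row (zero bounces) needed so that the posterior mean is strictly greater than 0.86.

k = 10

After k conversions and 0 bounces the posterior is Beta(9+k, 3), with mean (9+k)/(9+3+k).
Set (9+k)/(12+k) > 0.86 and solve: k > (0.86·12 − 9)/(1 − 0.86) = 9.429.
The smallest integer exceeding 9.429 is 10.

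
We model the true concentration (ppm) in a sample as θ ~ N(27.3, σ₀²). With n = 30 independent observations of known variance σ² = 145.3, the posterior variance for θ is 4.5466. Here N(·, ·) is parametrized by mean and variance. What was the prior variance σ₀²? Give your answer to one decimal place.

σ₀² = 74.2

For the Normal–Normal model with known σ², precisions add: τ_n = τ₀ + n/σ².
So 1/σ₀² = 1/4.5466 − 30/145.3 = 0.219945 − 0.206469 = 0.013476.
Hence σ₀² = 1/0.013476 ≈ 74.2.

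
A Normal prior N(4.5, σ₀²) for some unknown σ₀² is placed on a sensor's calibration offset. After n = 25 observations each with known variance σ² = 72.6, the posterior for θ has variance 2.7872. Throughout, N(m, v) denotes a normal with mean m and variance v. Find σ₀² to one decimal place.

σ₀² = 69.3

For the Normal–Normal model with known σ², precisions add: τ_n = τ₀ + n/σ².
So 1/σ₀² = 1/2.7872 − 25/72.6 = 0.358783 − 0.344353 = 0.014430.
Hence σ₀² = 1/0.014430 ≈ 69.3.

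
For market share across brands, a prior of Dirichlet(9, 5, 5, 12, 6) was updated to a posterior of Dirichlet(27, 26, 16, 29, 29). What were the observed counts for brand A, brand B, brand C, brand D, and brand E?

counts (18, 21, 11, 17, 23)

For a Dirichlet(α) prior with multinomial counts c, the posterior is Dirichlet(α + c) componentwise.
Counts are posterior − prior componentwise: 27−9=18, 26−5=21, 16−5=11, 29−12=17, 29−6=23.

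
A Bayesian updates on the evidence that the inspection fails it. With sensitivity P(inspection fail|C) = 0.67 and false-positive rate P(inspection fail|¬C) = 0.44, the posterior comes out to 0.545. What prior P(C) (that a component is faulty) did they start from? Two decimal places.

P(C) = 0.44

In odds form, posterior odds = prior odds × likelihood ratio, so prior odds = posterior odds ÷ LR.
Posterior odds = 0.545/(1−0.545) = 1.1978. LR = 0.67/0.44 = 1.5227.
Prior odds = 1.1978/1.5227 = 0.7866, so P(C) = 0.7866/(1+0.7866) ≈ 0.44.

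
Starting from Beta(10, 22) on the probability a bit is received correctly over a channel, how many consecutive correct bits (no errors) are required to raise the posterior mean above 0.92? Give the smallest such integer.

k = 244

After k correct bits and 0 errors the posterior is Beta(10+k, 22), with mean (10+k)/(10+22+k).
Set (10+k)/(32+k) > 0.92 and solve: k > (0.92·32 − 10)/(1 − 0.92) = 243.000.
The smallest integer exceeding 243.000 is 244.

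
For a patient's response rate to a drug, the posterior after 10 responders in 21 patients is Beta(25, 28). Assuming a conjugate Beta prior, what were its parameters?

Beta is conjugate to the binomial likelihood: posterior = Beta(α+s, β+f).
Subtract the data counts: 25−10=15, 28−11=17.

Beta(15, 17)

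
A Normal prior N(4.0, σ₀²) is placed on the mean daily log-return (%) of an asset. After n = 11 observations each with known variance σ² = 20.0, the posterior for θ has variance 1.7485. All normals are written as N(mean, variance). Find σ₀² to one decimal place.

For the Normal–Normal model with known σ², precisions add: τ_n = τ₀ + n/σ².
So 1/σ₀² = 1/1.7485 − 11/20.0 = 0.571919 − 0.550000 = 0.021919.
Hence σ₀² = 1/0.021919 ≈ 45.6.

σ₀² = 45.6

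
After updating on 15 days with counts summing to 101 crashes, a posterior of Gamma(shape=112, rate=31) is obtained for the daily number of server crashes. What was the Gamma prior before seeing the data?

Gamma(shape=11, rate=16)

A Gamma(α, β) prior (rate parametrization) on a Poisson rate with n observations summing to S gives posterior Gamma(α+S, β+n).
So α = 112 − 101 = 11 and β = 31 − 15 = 16.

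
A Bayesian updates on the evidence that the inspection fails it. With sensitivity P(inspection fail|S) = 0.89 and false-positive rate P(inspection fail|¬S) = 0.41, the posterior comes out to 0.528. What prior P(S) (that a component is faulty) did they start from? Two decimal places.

Bayes' rule in odds form gives O(S|E) = O(S)·[P(E|S)/P(E|¬S)], hence O(S) = O(S|E)/LR.
Posterior odds = 0.528/(1−0.528) = 1.1186. LR = 0.89/0.41 = 2.1707.
Prior odds = 1.1186/2.1707 = 0.5153, so P(S) = 0.5153/(1+0.5153) ≈ 0.34.

P(S) = 0.34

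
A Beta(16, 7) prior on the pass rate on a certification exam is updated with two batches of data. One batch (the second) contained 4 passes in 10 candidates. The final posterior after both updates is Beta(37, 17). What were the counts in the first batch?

17 passes and 4 failures

Because Beta–binomial updating is additive in the counts, the combined data contributed (α_post−α_prior, β_post−β_prior) successes and failures.
Total across both batches: 37−16=21 passes, 17−7=10 failures.
Subtract the second batch: 21−4=17 passes and 10−6=4 failures.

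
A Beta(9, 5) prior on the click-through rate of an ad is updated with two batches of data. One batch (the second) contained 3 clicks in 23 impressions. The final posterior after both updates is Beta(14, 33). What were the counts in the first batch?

Because Beta–binomial updating is additive in the counts, the combined data contributed (α_post−α_prior, β_post−β_prior) successes and failures.
Total across both batches: 14−9=5 clicks, 33−5=28 non-clicks.
Subtract the second batch: 5−3=2 clicks and 28−20=8 non-clicks.

2 clicks and 8 non-clicks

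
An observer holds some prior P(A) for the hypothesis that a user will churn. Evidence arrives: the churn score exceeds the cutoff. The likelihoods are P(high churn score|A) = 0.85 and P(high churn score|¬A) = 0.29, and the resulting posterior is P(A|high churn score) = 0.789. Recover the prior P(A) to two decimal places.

In odds form, posterior odds = prior odds × likelihood ratio, so prior odds = posterior odds ÷ LR.
Posterior odds = 0.789/(1−0.789) = 3.7393. LR = 0.85/0.29 = 2.9310.
Prior odds = 3.7393/2.9310 = 1.2758, so P(A) = 1.2758/(1+1.2758) ≈ 0.56.

P(A) = 0.56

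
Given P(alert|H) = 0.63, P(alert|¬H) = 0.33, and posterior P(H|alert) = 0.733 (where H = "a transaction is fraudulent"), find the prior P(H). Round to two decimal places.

Bayes' rule in odds form gives O(H|E) = O(H)·[P(E|H)/P(E|¬H)], hence O(H) = O(H|E)/LR.
Posterior odds = 0.733/(1−0.733) = 2.7453. LR = 0.63/0.33 = 1.9091.
Prior odds = 2.7453/1.9091 = 1.4380, so P(H) = 1.4380/(1+1.4380) ≈ 0.59.

P(H) = 0.59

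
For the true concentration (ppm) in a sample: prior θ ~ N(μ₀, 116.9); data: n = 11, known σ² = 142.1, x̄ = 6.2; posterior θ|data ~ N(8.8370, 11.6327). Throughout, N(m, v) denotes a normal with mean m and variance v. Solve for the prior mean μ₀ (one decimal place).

With known observation variance, the Normal–Normal posterior has precision τ_n = τ₀ + n/σ² and mean μ_n = (τ₀μ₀ + (n/σ²)x̄)/τ_n.
Here τ₀ = 1/116.9 = 0.008554 and τ_data = 11/142.1 = 0.077410, so τ_n = 0.085964.
Rearranging for μ₀: μ₀ = (μ_n·τ_n − τ_data·x̄)/τ₀ = (8.8370·0.085964 − 0.077410·6.2) / 0.008554 = 0.279722/0.008554 ≈ 32.7.

μ₀ = 32.7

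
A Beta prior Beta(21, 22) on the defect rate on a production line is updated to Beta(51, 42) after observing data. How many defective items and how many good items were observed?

Beta is conjugate to the binomial likelihood: posterior = Beta(a+s, b+f).
So s = 51 − 21 = 30 and f = 42 − 22 = 20.

30 defective items and 20 good items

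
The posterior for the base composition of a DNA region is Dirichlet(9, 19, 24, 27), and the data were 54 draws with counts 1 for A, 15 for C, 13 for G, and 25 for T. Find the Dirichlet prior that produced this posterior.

Dirichlet(8, 4, 11, 2)

For a Dirichlet(α) prior with multinomial counts c, the posterior is Dirichlet(α + c) componentwise.
Subtract each count from the matching posterior parameter: 9−1=8, 19−15=4, 24−13=11, 27−25=2.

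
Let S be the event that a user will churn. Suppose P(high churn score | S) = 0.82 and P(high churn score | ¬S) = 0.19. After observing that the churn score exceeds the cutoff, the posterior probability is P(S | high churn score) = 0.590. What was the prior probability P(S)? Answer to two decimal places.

P(S) = 0.25

Bayes' rule in odds form gives O(S|E) = O(S)·[P(E|S)/P(E|¬S)], hence O(S) = O(S|E)/LR.
Posterior odds = 0.590/(1−0.590) = 1.4390. LR = 0.82/0.19 = 4.3158.
Prior odds = 1.4390/4.3158 = 0.3334, so P(S) = 0.3334/(1+0.3334) ≈ 0.25.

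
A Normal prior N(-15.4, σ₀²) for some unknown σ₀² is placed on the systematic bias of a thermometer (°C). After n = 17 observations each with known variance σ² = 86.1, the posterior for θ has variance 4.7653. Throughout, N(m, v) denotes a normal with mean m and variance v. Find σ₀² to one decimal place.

Posterior precision equals prior precision plus data precision: 1/σ_n² = 1/σ₀² + n/σ².
So 1/σ₀² = 1/4.7653 − 17/86.1 = 0.209850 − 0.197445 = 0.012405.
Hence σ₀² = 1/0.012405 ≈ 80.6.

σ₀² = 80.6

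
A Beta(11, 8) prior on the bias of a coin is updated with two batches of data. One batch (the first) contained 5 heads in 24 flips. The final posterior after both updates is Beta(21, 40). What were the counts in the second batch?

Sequential conjugate updates are equivalent to a single update on the pooled data, so total successes = posterior α − prior α and total failures = posterior β − prior β.
Total across both batches: 21−11=10 heads, 40−8=32 tails.
Subtract the first batch: 10−5=5 heads and 32−19=13 tails.

5 heads and 13 tails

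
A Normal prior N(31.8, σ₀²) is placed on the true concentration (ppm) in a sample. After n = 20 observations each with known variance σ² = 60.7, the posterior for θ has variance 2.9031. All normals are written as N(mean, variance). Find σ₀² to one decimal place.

σ₀² = 66.8

For the Normal–Normal model with known σ², precisions add: τ_n = τ₀ + n/σ².
So 1/σ₀² = 1/2.9031 − 20/60.7 = 0.344459 − 0.329489 = 0.014970.
Hence σ₀² = 1/0.014970 ≈ 66.8.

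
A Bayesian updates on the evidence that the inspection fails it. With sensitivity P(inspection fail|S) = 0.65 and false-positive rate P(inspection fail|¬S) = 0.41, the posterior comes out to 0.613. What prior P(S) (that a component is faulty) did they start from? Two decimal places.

In odds form, posterior odds = prior odds × likelihood ratio, so prior odds = posterior odds ÷ LR.
Posterior odds = 0.613/(1−0.613) = 1.5840. LR = 0.65/0.41 = 1.5854.
Prior odds = 1.5840/1.5854 = 0.9991, so P(S) = 0.9991/(1+0.9991) ≈ 0.50.

P(S) = 0.50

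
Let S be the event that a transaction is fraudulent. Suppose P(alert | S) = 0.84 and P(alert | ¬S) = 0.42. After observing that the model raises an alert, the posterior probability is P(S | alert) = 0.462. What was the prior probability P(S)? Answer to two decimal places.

P(S) = 0.30

Bayes' rule in odds form gives O(S|E) = O(S)·[P(E|S)/P(E|¬S)], hence O(S) = O(S|E)/LR.
Posterior odds = 0.462/(1−0.462) = 0.8587. LR = 0.84/0.42 = 2.0000.
Prior odds = 0.8587/2.0000 = 0.4294, so P(S) = 0.4294/(1+0.4294) ≈ 0.30.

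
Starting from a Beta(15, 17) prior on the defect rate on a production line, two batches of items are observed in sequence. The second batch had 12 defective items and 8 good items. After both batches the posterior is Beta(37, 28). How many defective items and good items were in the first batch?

Sequential conjugate updates are equivalent to a single update on the pooled data, so total successes = posterior α − prior α and total failures = posterior β − prior β.
Total across both batches: 37−15=22 defective items, 28−17=11 good items.
Subtract the second batch: 22−12=10 defective items and 11−8=3 good items.

10 defective items and 3 good items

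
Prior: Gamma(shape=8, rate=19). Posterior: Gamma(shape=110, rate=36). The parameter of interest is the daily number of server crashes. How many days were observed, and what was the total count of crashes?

A Gamma(α, β) prior (rate parametrization) on a Poisson rate with n observations summing to S gives posterior Gamma(α+S, β+n).
Matching: Σxᵢ = 110 − 8 = 102 and n = 36 − 19 = 17.

n = 17 days with total 102 crashes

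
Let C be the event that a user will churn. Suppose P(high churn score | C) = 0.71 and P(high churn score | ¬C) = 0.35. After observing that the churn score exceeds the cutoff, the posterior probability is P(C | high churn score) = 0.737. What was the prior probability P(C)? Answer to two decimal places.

Bayes' rule in odds form gives O(C|E) = O(C)·[P(E|C)/P(E|¬C)], hence O(C) = O(C|E)/LR.
Posterior odds = 0.737/(1−0.737) = 2.8023. LR = 0.71/0.35 = 2.0286.
Prior odds = 2.8023/2.0286 = 1.3814, so P(C) = 1.3814/(1+1.3814) ≈ 0.58.

P(C) = 0.58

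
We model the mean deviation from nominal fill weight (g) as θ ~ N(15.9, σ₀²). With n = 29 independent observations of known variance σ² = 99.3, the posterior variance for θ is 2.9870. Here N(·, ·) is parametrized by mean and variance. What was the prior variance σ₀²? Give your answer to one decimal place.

σ₀² = 23.4

Posterior precision equals prior precision plus data precision: 1/σ_n² = 1/σ₀² + n/σ².
So 1/σ₀² = 1/2.9870 − 29/99.3 = 0.334784 − 0.292044 = 0.042740.
Hence σ₀² = 1/0.042740 ≈ 23.4.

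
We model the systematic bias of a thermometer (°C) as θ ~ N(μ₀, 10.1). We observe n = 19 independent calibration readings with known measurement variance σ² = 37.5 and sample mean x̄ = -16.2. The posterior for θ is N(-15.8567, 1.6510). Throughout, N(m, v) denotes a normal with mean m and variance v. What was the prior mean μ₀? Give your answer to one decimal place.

μ₀ = -14.1

The posterior mean is a precision-weighted average: μ_n = (τ₀μ₀ + τ_data·x̄)/(τ₀+τ_data), with τ₀=1/σ₀² and τ_data=n/σ².
Here τ₀ = 1/10.1 = 0.099010 and τ_data = 19/37.5 = 0.506667, so τ_n = 0.605677.
Rearranging for μ₀: μ₀ = (μ_n·τ_n − τ_data·x̄)/τ₀ = (-15.8567·0.605677 − 0.506667·-16.2) / 0.099010 = -1.396033/0.099010 ≈ -14.1.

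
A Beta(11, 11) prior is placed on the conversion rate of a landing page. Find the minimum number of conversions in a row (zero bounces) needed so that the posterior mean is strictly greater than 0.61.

After k conversions and 0 bounces the posterior is Beta(11+k, 11), with mean (11+k)/(11+11+k).
Set (11+k)/(22+k) > 0.61 and solve: k > (0.61·22 − 11)/(1 − 0.61) = 6.205.
The smallest integer exceeding 6.205 is 7.

k = 7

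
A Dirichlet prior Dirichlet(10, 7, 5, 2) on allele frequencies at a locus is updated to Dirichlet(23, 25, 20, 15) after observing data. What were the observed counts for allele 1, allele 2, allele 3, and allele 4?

For a Dirichlet(α) prior with multinomial counts c, the posterior is Dirichlet(α + c) componentwise.
Counts are posterior − prior componentwise: 23−10=13, 25−7=18, 20−5=15, 15−2=13.

counts (13, 18, 15, 13)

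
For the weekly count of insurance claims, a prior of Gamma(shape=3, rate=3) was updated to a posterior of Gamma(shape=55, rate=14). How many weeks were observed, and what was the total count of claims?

n = 11 weeks with total 52 claims

A Gamma(α, β) prior (rate parametrization) on a Poisson rate with n observations summing to S gives posterior Gamma(α+S, β+n).
Matching: Σxᵢ = 55 − 3 = 52 and n = 14 − 3 = 11.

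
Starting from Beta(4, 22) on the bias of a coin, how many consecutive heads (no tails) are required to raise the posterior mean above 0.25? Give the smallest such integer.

k = 4

After k heads and 0 tails the posterior is Beta(4+k, 22), with mean (4+k)/(4+22+k).
Set (4+k)/(26+k) > 0.25 and solve: k > (0.25·26 − 4)/(1 − 0.25) = 3.333.
The smallest integer exceeding 3.333 is 4, and checking k=4: (8)/(30) = 0.2667 > 0.25.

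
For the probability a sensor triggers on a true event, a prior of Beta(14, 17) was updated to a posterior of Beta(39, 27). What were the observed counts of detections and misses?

25 detections and 10 misses

A Beta(α, β) prior with s successes and f failures in binomial data gives a Beta(α+s, β+f) posterior.
Match parameters: s=39−14=25, f=27−17=10.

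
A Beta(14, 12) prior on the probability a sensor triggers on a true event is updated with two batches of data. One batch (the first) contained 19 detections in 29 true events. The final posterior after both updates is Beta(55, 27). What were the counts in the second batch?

Because Beta–binomial updating is additive in the counts, the combined data contributed (α_post−α_prior, β_post−β_prior) successes and failures.
Total across both batches: 55−14=41 detections, 27−12=15 misses.
Subtract the first batch: 41−19=22 detections and 15−10=5 misses.

22 detections and 5 misses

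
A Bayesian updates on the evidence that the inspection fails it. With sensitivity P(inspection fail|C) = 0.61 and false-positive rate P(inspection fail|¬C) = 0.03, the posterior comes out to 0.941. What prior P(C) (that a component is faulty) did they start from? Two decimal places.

P(C) = 0.44

Bayes' rule in odds form gives O(C|E) = O(C)·[P(E|C)/P(E|¬C)], hence O(C) = O(C|E)/LR.
Posterior odds = 0.941/(1−0.941) = 15.9492. LR = 0.61/0.03 = 20.3333.
Prior odds = 15.9492/20.3333 = 0.7844, so P(C) = 0.7844/(1+0.7844) ≈ 0.44.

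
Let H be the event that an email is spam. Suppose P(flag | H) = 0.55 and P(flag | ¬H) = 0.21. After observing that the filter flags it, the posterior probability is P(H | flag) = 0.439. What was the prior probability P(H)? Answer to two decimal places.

P(H) = 0.23

In odds form, posterior odds = prior odds × likelihood ratio, so prior odds = posterior odds ÷ LR.
Posterior odds = 0.439/(1−0.439) = 0.7825. LR = 0.55/0.21 = 2.6190.
Prior odds = 0.7825/2.6190 = 0.2988, so P(H) = 0.2988/(1+0.2988) ≈ 0.23.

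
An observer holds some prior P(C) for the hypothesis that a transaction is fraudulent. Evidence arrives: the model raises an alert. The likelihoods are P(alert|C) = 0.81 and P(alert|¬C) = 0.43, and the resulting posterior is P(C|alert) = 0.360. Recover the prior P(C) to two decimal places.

Bayes' rule in odds form gives O(C|E) = O(C)·[P(E|C)/P(E|¬C)], hence O(C) = O(C|E)/LR.
Posterior odds = 0.360/(1−0.360) = 0.5625. LR = 0.81/0.43 = 1.8837.
Prior odds = 0.5625/1.8837 = 0.2986, so P(C) = 0.2986/(1+0.2986) ≈ 0.23.

P(C) = 0.23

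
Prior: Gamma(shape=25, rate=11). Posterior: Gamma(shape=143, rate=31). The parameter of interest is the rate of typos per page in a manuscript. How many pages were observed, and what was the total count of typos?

Gamma–Poisson conjugacy: posterior shape = α + Σxᵢ, posterior rate = β + n.
Matching: Σxᵢ = 143 − 25 = 118 and n = 31 − 11 = 20.

n = 20 pages with total 118 typos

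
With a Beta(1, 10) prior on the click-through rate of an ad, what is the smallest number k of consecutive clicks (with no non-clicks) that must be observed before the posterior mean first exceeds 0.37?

k = 5

After k clicks and 0 non-clicks the posterior is Beta(1+k, 10), with mean (1+k)/(1+10+k).
Set (1+k)/(11+k) > 0.37 and solve: k > (0.37·11 − 1)/(1 − 0.37) = 4.873.
The smallest integer exceeding 4.873 is 5.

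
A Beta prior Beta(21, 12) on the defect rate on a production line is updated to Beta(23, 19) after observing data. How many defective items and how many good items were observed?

Under Beta–binomial conjugacy the posterior parameters are (a+s, b+f).
So s = 23 − 21 = 2 and f = 19 − 12 = 7.

2 defective items and 7 good items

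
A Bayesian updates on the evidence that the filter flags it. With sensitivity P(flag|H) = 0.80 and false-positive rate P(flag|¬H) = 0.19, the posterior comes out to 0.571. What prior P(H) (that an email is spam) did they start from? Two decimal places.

Bayes' rule in odds form gives O(H|E) = O(H)·[P(E|H)/P(E|¬H)], hence O(H) = O(H|E)/LR.
Posterior odds = 0.571/(1−0.571) = 1.3310. LR = 0.80/0.19 = 4.2105.
Prior odds = 1.3310/4.2105 = 0.3161, so P(H) = 0.3161/(1+0.3161) ≈ 0.24.

P(H) = 0.24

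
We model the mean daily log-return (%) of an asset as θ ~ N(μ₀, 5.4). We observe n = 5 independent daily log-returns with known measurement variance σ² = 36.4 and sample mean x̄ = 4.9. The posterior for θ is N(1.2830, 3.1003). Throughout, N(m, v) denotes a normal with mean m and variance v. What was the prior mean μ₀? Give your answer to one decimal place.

μ₀ = -1.4

With known observation variance, the Normal–Normal posterior has precision τ_n = τ₀ + n/σ² and mean μ_n = (τ₀μ₀ + (n/σ²)x̄)/τ_n.
Here τ₀ = 1/5.4 = 0.185185 and τ_data = 5/36.4 = 0.137363, so τ_n = 0.322548.
Rearranging for μ₀: μ₀ = (μ_n·τ_n − τ_data·x̄)/τ₀ = (1.2830·0.322548 − 0.137363·4.9) / 0.185185 = -0.259250/0.185185 ≈ -1.4.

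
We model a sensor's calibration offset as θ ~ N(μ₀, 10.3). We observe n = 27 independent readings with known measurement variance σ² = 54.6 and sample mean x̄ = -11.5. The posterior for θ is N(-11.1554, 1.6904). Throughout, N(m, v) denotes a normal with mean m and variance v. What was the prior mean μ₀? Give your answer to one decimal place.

The posterior mean is a precision-weighted average: μ_n = (τ₀μ₀ + τ_data·x̄)/(τ₀+τ_data), with τ₀=1/σ₀² and τ_data=n/σ².
Here τ₀ = 1/10.3 = 0.097087 and τ_data = 27/54.6 = 0.494505, so τ_n = 0.591592.
Rearranging for μ₀: μ₀ = (μ_n·τ_n − τ_data·x̄)/τ₀ = (-11.1554·0.591592 − 0.494505·-11.5) / 0.097087 = -0.912638/0.097087 ≈ -9.4.

μ₀ = -9.4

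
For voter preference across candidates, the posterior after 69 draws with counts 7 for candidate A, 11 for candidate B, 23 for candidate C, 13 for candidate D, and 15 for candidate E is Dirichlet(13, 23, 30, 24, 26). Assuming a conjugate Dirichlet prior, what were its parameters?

Dirichlet(6, 12, 7, 11, 11)

For a Dirichlet(α) prior with multinomial counts c, the posterior is Dirichlet(α + c) componentwise.
Subtract each count from the matching posterior parameter: 13−7=6, 23−11=12, 30−23=7, 24−13=11, 26−15=11.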